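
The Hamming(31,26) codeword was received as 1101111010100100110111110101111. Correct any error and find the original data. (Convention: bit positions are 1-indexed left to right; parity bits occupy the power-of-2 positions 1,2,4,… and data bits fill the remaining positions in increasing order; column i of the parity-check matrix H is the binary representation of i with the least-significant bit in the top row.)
Syndrome s = H · r^T (mod 2), r = 1101111010100100110111110101111:
  s[0] = (1010101010101010101010101010101)·(1101111010100100110111110101111) mod 2 = 1+0+0+0+1+0+1+0+1+0+1+0+0+0+0+0+1+0+0+0+1+0+1+0+0+0+0+0+1+0+1 mod 2 = 0
  s[1] = (0110011001100110011001100110011)·(1101111010100100110111110101111) mod 2 = 0+1+0+0+0+1+1+0+0+0+1+0+0+1+0+0+0+1+0+0+0+1+1+0+0+1+0+0+0+1+1 mod 2 = 1
  s[2] = (0001111000011110000111100001111)·(1101111010100100110111110101111) mod 2 = 0+0+0+1+1+1+1+0+0+0+0+0+0+1+0+0+0+0+0+1+1+1+1+0+0+0+0+1+1+1+1 mod 2 = 1
  s[3] = (0000000111111110000000011111111)·(1101111010100100110111110101111) mod 2 = 0+0+0+0+0+0+0+0+1+0+1+0+0+1+0+0+0+0+0+0+0+0+0+1+0+1+0+1+1+1+1 mod 2 = 1
  s[4] = (0000000000000001111111111111111)·(1101111010100100110111110101111) mod 2 = 0+0+0+0+0+0+0+0+0+0+0+0+0+0+0+0+1+1+0+1+1+1+1+1+0+1+0+1+1+1+1 mod 2 = 0
Syndrome = 01110
Column 14 of H equals this syndrome → error at bit 14 (1-indexed).
Flip bit 14: 1101111010100100110111110101111 → 1101111010100000110111110101111
Extract data bits at positions {3,5,6,7,9,10,11,12,13,14,15,17,18,19,20,21,22,23,24,25,26,27,28,29,30,31}: 01111010000110111110101111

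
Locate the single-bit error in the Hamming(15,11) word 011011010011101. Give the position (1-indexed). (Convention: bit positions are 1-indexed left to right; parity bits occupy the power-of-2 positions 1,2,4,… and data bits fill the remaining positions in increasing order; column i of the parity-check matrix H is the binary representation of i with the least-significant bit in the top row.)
Syndrome s = H · r^T (mod 2), r = 011011010011101:
  s[0] = (101010101010101)·(011011010011101) mod 2 = 0+0+1+0+1+0+0+0+0+0+1+0+1+0+1 mod 2 = 1
  s[1] = (011001100110011)·(011011010011101) mod 2 = 0+1+1+0+0+1+0+0+0+0+1+0+0+0+1 mod 2 = 1
  s[2] = (000111100001111)·(011011010011101) mod 2 = 0+0+0+0+1+1+0+0+0+0+0+1+1+0+1 mod 2 = 1
  s[3] = (000000011111111)·(011011010011101) mod 2 = 0+0+0+0+0+0+0+1+0+0+1+1+1+0+1 mod 2 = 1
Syndrome = 1111
Column i of H is the binary representation of i, so the syndrome is the binary index of the flipped bit.
Read s = 1111 with s[0] as LSB: 1·2^0 + 1·2^1 + 1·2^2 + 1·2^3 = 15.
Error is at bit position 15.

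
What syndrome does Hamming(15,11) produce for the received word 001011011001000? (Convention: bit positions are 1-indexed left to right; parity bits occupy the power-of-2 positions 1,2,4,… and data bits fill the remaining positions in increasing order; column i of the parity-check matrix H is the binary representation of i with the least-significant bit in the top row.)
Syndrome s = H · r^T (mod 2), r = 001011011001000:
  s[0] = (101010101010101)·(001011011001000) mod 2 = 0+0+1+0+1+0+0+0+1+0+0+0+0+0+0 mod 2 = 1
  s[1] = (011001100110011)·(001011011001000) mod 2 = 0+0+1+0+0+1+0+0+0+0+0+0+0+0+0 mod 2 = 0
  s[2] = (000111100001111)·(001011011001000) mod 2 = 0+0+0+0+1+1+0+0+0+0+0+1+0+0+0 mod 2 = 1
  s[3] = (000000011111111)·(001011011001000) mod 2 = 0+0+0+0+0+0+0+1+1+0+0+1+0+0+0 mod 2 = 1
Syndrome = 1011
Non-zero syndrome: error at position 13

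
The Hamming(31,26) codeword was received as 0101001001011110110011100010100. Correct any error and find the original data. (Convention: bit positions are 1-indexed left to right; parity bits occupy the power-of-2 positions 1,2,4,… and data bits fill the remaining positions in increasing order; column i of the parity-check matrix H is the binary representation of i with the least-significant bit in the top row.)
Syndrome s = H · r^T (mod 2), r = 0101001001011110110011100010100:
  s[0] = (1010101010101010101010101010101)·(0101001001011110110011100010100) mod 2 = 0+0+0+0+0+0+1+0+0+0+0+0+1+0+1+0+1+0+0+0+1+0+1+0+0+0+1+0+1+0+0 mod 2 = 0
  s[1] = (0110011001100110011001100110011)·(0101001001011110110011100010100) mod 2 = 0+1+0+0+0+0+1+0+0+1+0+0+0+1+1+0+0+1+0+0+0+1+1+0+0+0+1+0+0+0+0 mod 2 = 1
  s[2] = (0001111000011110000111100001111)·(0101001001011110110011100010100) mod 2 = 0+0+0+1+0+0+1+0+0+0+0+1+1+1+1+0+0+0+0+0+1+1+1+0+0+0+0+0+1+0+0 mod 2 = 0
  s[3] = (0000000111111110000000011111111)·(0101001001011110110011100010100) mod 2 = 0+0+0+0+0+0+0+0+0+1+0+1+1+1+1+0+0+0+0+0+0+0+0+0+0+0+1+0+1+0+0 mod 2 = 1
  s[4] = (0000000000000001111111111111111)·(0101001001011110110011100010100) mod 2 = 0+0+0+0+0+0+0+0+0+0+0+0+0+0+0+0+1+1+0+0+1+1+1+0+0+0+1+0+1+0+0 mod 2 = 1
Syndrome = 01011
Column 26 of H equals this syndrome → error at bit 26 (1-indexed).
Flip bit 26: 0101001001011110110011100010100 → 0101001001011110110011100110100
Extract data bits at positions {3,5,6,7,9,10,11,12,13,14,15,17,18,19,20,21,22,23,24,25,26,27,28,29,30,31}: 00010101111110011100110100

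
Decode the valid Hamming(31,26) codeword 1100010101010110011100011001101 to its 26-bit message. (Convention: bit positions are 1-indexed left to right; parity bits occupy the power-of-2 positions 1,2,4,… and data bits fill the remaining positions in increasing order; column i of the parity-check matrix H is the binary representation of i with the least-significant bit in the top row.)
Parity bits occupy power-of-2 positions; data bits are at positions {3,5,6,7,9,10,11,12,13,14,15,17,18,19,20,21,22,23,24,25,26,27,28,29,30,31} (1-indexed).
Extract: c[3]=0 c[5]=0 c[6]=1 c[7]=0 c[9]=0 c[10]=1 c[11]=0 c[12]=1 c[13]=0 c[14]=1 c[15]=1 c[17]=0 c[18]=1 c[19]=1 c[20]=1 c[21]=0 c[22]=0 c[23]=0 c[24]=1 c[25]=1 c[26]=0 c[27]=0 c[28]=1 c[29]=1 c[30]=0 c[31]=1
Data = 00100101011011100011001101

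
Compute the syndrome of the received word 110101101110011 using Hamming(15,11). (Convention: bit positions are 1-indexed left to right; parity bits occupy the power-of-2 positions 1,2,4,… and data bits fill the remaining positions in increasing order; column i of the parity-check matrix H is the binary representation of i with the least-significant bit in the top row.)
Syndrome s = H · r^T (mod 2), r = 110101101110011:
  s[0] = (101010101010101)·(110101101110011) mod 2 = 1+0+0+0+0+0+1+0+1+0+1+0+0+0+1 mod 2 = 1
  s[1] = (011001100110011)·(110101101110011) mod 2 = 0+1+0+0+0+1+1+0+0+1+1+0+0+1+1 mod 2 = 1
  s[2] = (000111100001111)·(110101101110011) mod 2 = 0+0+0+1+0+1+1+0+0+0+0+0+0+1+1 mod 2 = 1
  s[3] = (000000011111111)·(110101101110011) mod 2 = 0+0+0+0+0+0+0+0+1+1+1+0+0+1+1 mod 2 = 1
Syndrome = 1111
Non-zero syndrome: error at position 15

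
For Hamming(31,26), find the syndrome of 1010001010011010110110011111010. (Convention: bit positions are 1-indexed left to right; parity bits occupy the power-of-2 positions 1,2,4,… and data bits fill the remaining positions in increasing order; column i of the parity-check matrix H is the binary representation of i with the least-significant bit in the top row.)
Syndrome s = H · r^T (mod 2), r = 1010001010011010110110011111010:
  s[0] = (1010101010101010101010101010101)·(1010001010011010110110011111010) mod 2 = 1+0+1+0+0+0+1+0+1+0+0+0+1+0+1+0+1+0+0+0+1+0+0+0+1+0+1+0+0+0+0 mod 2 = 0
  s[1] = (0110011001100110011001100110011)·(1010001010011010110110011111010) mod 2 = 0+0+1+0+0+0+1+0+0+0+0+0+0+0+1+0+0+1+0+0+0+0+0+0+0+1+1+0+0+1+0 mod 2 = 1
  s[2] = (0001111000011110000111100001111)·(1010001010011010110110011111010) mod 2 = 0+0+0+0+0+0+1+0+0+0+0+1+1+0+1+0+0+0+0+1+1+0+0+0+0+0+0+1+0+1+0 mod 2 = 0
  s[3] = (0000000111111110000000011111111)·(1010001010011010110110011111010) mod 2 = 0+0+0+0+0+0+0+0+1+0+0+1+1+0+1+0+0+0+0+0+0+0+0+1+1+1+1+1+0+1+0 mod 2 = 0
  s[4] = (0000000000000001111111111111111)·(1010001010011010110110011111010) mod 2 = 0+0+0+0+0+0+0+0+0+0+0+0+0+0+0+0+1+1+0+1+1+0+0+1+1+1+1+1+0+1+0 mod 2 = 0
Syndrome = 01000
Non-zero syndrome: error at position 2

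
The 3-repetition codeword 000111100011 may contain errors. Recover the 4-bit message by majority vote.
Split into 3-bit blocks and majority-vote each:
  block 1 = 000: 0 ones, 3 zeros → 0
  block 2 = 111: 3 ones, 0 zeros → 1
  block 3 = 100: 1 ones, 2 zeros → 0
  block 4 = 011: 2 ones, 1 zeros → 1
Decoded = 0101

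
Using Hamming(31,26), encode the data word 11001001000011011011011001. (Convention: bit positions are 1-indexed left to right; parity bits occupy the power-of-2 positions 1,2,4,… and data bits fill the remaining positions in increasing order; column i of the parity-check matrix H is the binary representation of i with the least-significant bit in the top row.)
Codeword c = d · G (mod 2), d = 11001001000011011011011001:
  c[0] = d·G[:,0] = (11001001000011011011011001)·(11011010101101010101010101) mod 2 = 1+1+0+0+1+0+0+0+0+0+0+0+0+1+0+1+0+0+0+1+0+1+0+0+0+1 mod 2 = 0
  c[1] = d·G[:,1] = (11001001000011011011011001)·(10110110011011001100110011) mod 2 = 1+0+0+0+0+0+0+0+0+0+0+0+1+1+0+0+1+0+0+0+0+1+0+0+0+1 mod 2 = 0
  c[2] = d·G[:,2] = (11001001000011011011011001)·(10000000000000000000000000) mod 2 = 1+0+0+0+0+0+0+0+0+0+0+0+0+0+0+0+0+0+0+0+0+0+0+0+0+0 mod 2 = 1
  c[3] = d·G[:,3] = (11001001000011011011011001)·(01110001111000111100001111) mod 2 = 0+1+0+0+0+0+0+1+0+0+0+0+0+0+0+1+1+0+0+0+0+0+1+0+0+1 mod 2 = 0
  c[4] = d·G[:,4] = (11001001000011011011011001)·(01000000000000000000000000) mod 2 = 0+1+0+0+0+0+0+0+0+0+0+0+0+0+0+0+0+0+0+0+0+0+0+0+0+0 mod 2 = 1
  c[5] = d·G[:,5] = (11001001000011011011011001)·(00100000000000000000000000) mod 2 = 0+0+0+0+0+0+0+0+0+0+0+0+0+0+0+0+0+0+0+0+0+0+0+0+0+0 mod 2 = 0
  c[6] = d·G[:,6] = (11001001000011011011011001)·(00010000000000000000000000) mod 2 = 0+0+0+0+0+0+0+0+0+0+0+0+0+0+0+0+0+0+0+0+0+0+0+0+0+0 mod 2 = 0
  c[7] = d·G[:,7] = (11001001000011011011011001)·(00001111111000000011111111) mod 2 = 0+0+0+0+1+0+0+1+0+0+0+0+0+0+0+0+0+0+1+1+0+1+1+0+0+1 mod 2 = 1
  c[8] = d·G[:,8] = (11001001000011011011011001)·(00001000000000000000000000) mod 2 = 0+0+0+0+1+0+0+0+0+0+0+0+0+0+0+0+0+0+0+0+0+0+0+0+0+0 mod 2 = 1
  c[9] = d·G[:,9] = (11001001000011011011011001)·(00000100000000000000000000) mod 2 = 0+0+0+0+0+0+0+0+0+0+0+0+0+0+0+0+0+0+0+0+0+0+0+0+0+0 mod 2 = 0
  c[10] = d·G[:,10] = (11001001000011011011011001)·(00000010000000000000000000) mod 2 = 0+0+0+0+0+0+0+0+0+0+0+0+0+0+0+0+0+0+0+0+0+0+0+0+0+0 mod 2 = 0
  c[11] = d·G[:,11] = (11001001000011011011011001)·(00000001000000000000000000) mod 2 = 0+0+0+0+0+0+0+1+0+0+0+0+0+0+0+0+0+0+0+0+0+0+0+0+0+0 mod 2 = 1
  c[12] = d·G[:,12] = (11001001000011011011011001)·(00000000100000000000000000) mod 2 = 0+0+0+0+0+0+0+0+0+0+0+0+0+0+0+0+0+0+0+0+0+0+0+0+0+0 mod 2 = 0
  c[13] = d·G[:,13] = (11001001000011011011011001)·(00000000010000000000000000) mod 2 = 0+0+0+0+0+0+0+0+0+0+0+0+0+0+0+0+0+0+0+0+0+0+0+0+0+0 mod 2 = 0
  c[14] = d·G[:,14] = (11001001000011011011011001)·(00000000001000000000000000) mod 2 = 0+0+0+0+0+0+0+0+0+0+0+0+0+0+0+0+0+0+0+0+0+0+0+0+0+0 mod 2 = 0
  c[15] = d·G[:,15] = (11001001000011011011011001)·(00000000000111111111111111) mod 2 = 0+0+0+0+0+0+0+0+0+0+0+0+1+1+0+1+1+0+1+1+0+1+1+0+0+1 mod 2 = 1
  c[16] = d·G[:,16] = (11001001000011011011011001)·(00000000000100000000000000) mod 2 = 0+0+0+0+0+0+0+0+0+0+0+0+0+0+0+0+0+0+0+0+0+0+0+0+0+0 mod 2 = 0
  c[17] = d·G[:,17] = (11001001000011011011011001)·(00000000000010000000000000) mod 2 = 0+0+0+0+0+0+0+0+0+0+0+0+1+0+0+0+0+0+0+0+0+0+0+0+0+0 mod 2 = 1
  c[18] = d·G[:,18] = (11001001000011011011011001)·(00000000000001000000000000) mod 2 = 0+0+0+0+0+0+0+0+0+0+0+0+0+1+0+0+0+0+0+0+0+0+0+0+0+0 mod 2 = 1
  c[19] = d·G[:,19] = (11001001000011011011011001)·(00000000000000100000000000) mod 2 = 0+0+0+0+0+0+0+0+0+0+0+0+0+0+0+0+0+0+0+0+0+0+0+0+0+0 mod 2 = 0
  c[20] = d·G[:,20] = (11001001000011011011011001)·(00000000000000010000000000) mod 2 = 0+0+0+0+0+0+0+0+0+0+0+0+0+0+0+1+0+0+0+0+0+0+0+0+0+0 mod 2 = 1
  c[21] = d·G[:,21] = (11001001000011011011011001)·(00000000000000001000000000) mod 2 = 0+0+0+0+0+0+0+0+0+0+0+0+0+0+0+0+1+0+0+0+0+0+0+0+0+0 mod 2 = 1
  c[22] = d·G[:,22] = (11001001000011011011011001)·(00000000000000000100000000) mod 2 = 0+0+0+0+0+0+0+0+0+0+0+0+0+0+0+0+0+0+0+0+0+0+0+0+0+0 mod 2 = 0
  c[23] = d·G[:,23] = (11001001000011011011011001)·(00000000000000000010000000) mod 2 = 0+0+0+0+0+0+0+0+0+0+0+0+0+0+0+0+0+0+1+0+0+0+0+0+0+0 mod 2 = 1
  c[24] = d·G[:,24] = (11001001000011011011011001)·(00000000000000000001000000) mod 2 = 0+0+0+0+0+0+0+0+0+0+0+0+0+0+0+0+0+0+0+1+0+0+0+0+0+0 mod 2 = 1
  c[25] = d·G[:,25] = (11001001000011011011011001)·(00000000000000000000100000) mod 2 = 0+0+0+0+0+0+0+0+0+0+0+0+0+0+0+0+0+0+0+0+0+0+0+0+0+0 mod 2 = 0
  c[26] = d·G[:,26] = (11001001000011011011011001)·(00000000000000000000010000) mod 2 = 0+0+0+0+0+0+0+0+0+0+0+0+0+0+0+0+0+0+0+0+0+1+0+0+0+0 mod 2 = 1
  c[27] = d·G[:,27] = (11001001000011011011011001)·(00000000000000000000001000) mod 2 = 0+0+0+0+0+0+0+0+0+0+0+0+0+0+0+0+0+0+0+0+0+0+1+0+0+0 mod 2 = 1
  c[28] = d·G[:,28] = (11001001000011011011011001)·(00000000000000000000000100) mod 2 = 0+0+0+0+0+0+0+0+0+0+0+0+0+0+0+0+0+0+0+0+0+0+0+0+0+0 mod 2 = 0
  c[29] = d·G[:,29] = (11001001000011011011011001)·(00000000000000000000000010) mod 2 = 0+0+0+0+0+0+0+0+0+0+0+0+0+0+0+0+0+0+0+0+0+0+0+0+0+0 mod 2 = 0
  c[30] = d·G[:,30] = (11001001000011011011011001)·(00000000000000000000000001) mod 2 = 0+0+0+0+0+0+0+0+0+0+0+0+0+0+0+0+0+0+0+0+0+0+0+0+0+1 mod 2 = 1
Codeword = 0010100110010001011011011011001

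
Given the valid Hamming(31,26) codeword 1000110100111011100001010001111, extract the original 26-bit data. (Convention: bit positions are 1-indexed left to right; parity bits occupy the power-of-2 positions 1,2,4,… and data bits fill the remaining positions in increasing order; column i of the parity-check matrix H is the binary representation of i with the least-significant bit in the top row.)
Parity bits occupy power-of-2 positions; data bits are at positions {3,5,6,7,9,10,11,12,13,14,15,17,18,19,20,21,22,23,24,25,26,27,28,29,30,31} (1-indexed).
Extract: c[3]=0 c[5]=1 c[6]=1 c[7]=0 c[9]=0 c[10]=0 c[11]=1 c[12]=1 c[13]=1 c[14]=0 c[15]=1 c[17]=1 c[18]=0 c[19]=0 c[20]=0 c[21]=0 c[22]=1 c[23]=0 c[24]=1 c[25]=0 c[26]=0 c[27]=0 c[28]=1 c[29]=1 c[30]=1 c[31]=1
Data = 01100011101100001010001111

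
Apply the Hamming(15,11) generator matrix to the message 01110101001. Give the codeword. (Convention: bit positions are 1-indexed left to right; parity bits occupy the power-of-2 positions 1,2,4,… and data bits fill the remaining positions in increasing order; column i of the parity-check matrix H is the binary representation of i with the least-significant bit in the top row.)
Codeword c = d · G (mod 2), d = 01110101001:
  c[0] = d·G[:,0] = (01110101001)·(11011010101) mod 2 = 0+1+0+1+0+0+0+0+0+0+1 mod 2 = 1
  c[1] = d·G[:,1] = (01110101001)·(10110110011) mod 2 = 0+0+1+1+0+1+0+0+0+0+1 mod 2 = 0
  c[2] = d·G[:,2] = (01110101001)·(10000000000) mod 2 = 0+0+0+0+0+0+0+0+0+0+0 mod 2 = 0
  c[3] = d·G[:,3] = (01110101001)·(01110001111) mod 2 = 0+1+1+1+0+0+0+1+0+0+1 mod 2 = 1
  c[4] = d·G[:,4] = (01110101001)·(01000000000) mod 2 = 0+1+0+0+0+0+0+0+0+0+0 mod 2 = 1
  c[5] = d·G[:,5] = (01110101001)·(00100000000) mod 2 = 0+0+1+0+0+0+0+0+0+0+0 mod 2 = 1
  c[6] = d·G[:,6] = (01110101001)·(00010000000) mod 2 = 0+0+0+1+0+0+0+0+0+0+0 mod 2 = 1
  c[7] = d·G[:,7] = (01110101001)·(00001111111) mod 2 = 0+0+0+0+0+1+0+1+0+0+1 mod 2 = 1
  c[8] = d·G[:,8] = (01110101001)·(00001000000) mod 2 = 0+0+0+0+0+0+0+0+0+0+0 mod 2 = 0
  c[9] = d·G[:,9] = (01110101001)·(00000100000) mod 2 = 0+0+0+0+0+1+0+0+0+0+0 mod 2 = 1
  c[10] = d·G[:,10] = (01110101001)·(00000010000) mod 2 = 0+0+0+0+0+0+0+0+0+0+0 mod 2 = 0
  c[11] = d·G[:,11] = (01110101001)·(00000001000) mod 2 = 0+0+0+0+0+0+0+1+0+0+0 mod 2 = 1
  c[12] = d·G[:,12] = (01110101001)·(00000000100) mod 2 = 0+0+0+0+0+0+0+0+0+0+0 mod 2 = 0
  c[13] = d·G[:,13] = (01110101001)·(00000000010) mod 2 = 0+0+0+0+0+0+0+0+0+0+0 mod 2 = 0
  c[14] = d·G[:,14] = (01110101001)·(00000000001) mod 2 = 0+0+0+0+0+0+0+0+0+0+1 mod 2 = 1
Codeword = 100111110101001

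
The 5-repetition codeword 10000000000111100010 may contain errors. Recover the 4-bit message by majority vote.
Split into 5-bit blocks and majority-vote each:
  block 1 = 10000: 1 ones, 4 zeros → 0
  block 2 = 00000: 0 ones, 5 zeros → 0
  block 3 = 01111: 4 ones, 1 zeros → 1
  block 4 = 00010: 1 ones, 4 zeros → 0
Decoded = 0010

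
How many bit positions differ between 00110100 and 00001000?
XOR = 00111100, count of 1s = 4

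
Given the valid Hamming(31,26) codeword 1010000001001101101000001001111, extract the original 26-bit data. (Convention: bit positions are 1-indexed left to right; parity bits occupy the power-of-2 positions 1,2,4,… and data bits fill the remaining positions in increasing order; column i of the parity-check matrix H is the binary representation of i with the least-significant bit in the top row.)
Parity bits occupy power-of-2 positions; data bits are at positions {3,5,6,7,9,10,11,12,13,14,15,17,18,19,20,21,22,23,24,25,26,27,28,29,30,31} (1-indexed).
Extract: c[3]=1 c[5]=0 c[6]=0 c[7]=0 c[9]=0 c[10]=1 c[11]=0 c[12]=0 c[13]=1 c[14]=1 c[15]=0 c[17]=1 c[18]=0 c[19]=1 c[20]=0 c[21]=0 c[22]=0 c[23]=0 c[24]=0 c[25]=1 c[26]=0 c[27]=0 c[28]=1 c[29]=1 c[30]=1 c[31]=1
Data = 10000100110101000001001111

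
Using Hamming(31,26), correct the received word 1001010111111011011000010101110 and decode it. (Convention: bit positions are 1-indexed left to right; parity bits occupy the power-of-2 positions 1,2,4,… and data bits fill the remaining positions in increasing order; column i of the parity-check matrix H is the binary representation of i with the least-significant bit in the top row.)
Syndrome s = H · r^T (mod 2), r = 1001010111111011011000010101110:
  s[0] = (1010101010101010101010101010101)·(1001010111111011011000010101110) mod 2 = 1+0+0+0+0+0+0+0+1+0+1+0+1+0+1+0+0+0+1+0+0+0+0+0+0+0+0+0+1+0+0 mod 2 = 1
  s[1] = (0110011001100110011001100110011)·(1001010111111011011000010101110) mod 2 = 0+0+0+0+0+1+0+0+0+1+1+0+0+0+1+0+0+1+1+0+0+0+0+0+0+1+0+0+0+1+0 mod 2 = 0
  s[2] = (0001111000011110000111100001111)·(1001010111111011011000010101110) mod 2 = 0+0+0+1+0+1+0+0+0+0+0+1+1+0+1+0+0+0+0+0+0+0+0+0+0+0+0+1+1+1+0 mod 2 = 0
  s[3] = (0000000111111110000000011111111)·(1001010111111011011000010101110) mod 2 = 0+0+0+0+0+0+0+1+1+1+1+1+1+0+1+0+0+0+0+0+0+0+0+1+0+1+0+1+1+1+0 mod 2 = 0
  s[4] = (0000000000000001111111111111111)·(1001010111111011011000010101110) mod 2 = 0+0+0+0+0+0+0+0+0+0+0+0+0+0+0+1+0+1+1+0+0+0+0+1+0+1+0+1+1+1+0 mod 2 = 0
Syndrome = 10000
Column 1 of H equals this syndrome → error at bit 1 (1-indexed).
Flip bit 1: 1001010111111011011000010101110 → 0001010111111011011000010101110
Extract data bits at positions {3,5,6,7,9,10,11,12,13,14,15,17,18,19,20,21,22,23,24,25,26,27,28,29,30,31}: 00101111101011000010101110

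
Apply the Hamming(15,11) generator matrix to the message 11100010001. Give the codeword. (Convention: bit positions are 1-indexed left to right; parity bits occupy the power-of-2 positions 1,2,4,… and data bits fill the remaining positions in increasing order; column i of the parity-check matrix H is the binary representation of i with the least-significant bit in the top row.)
Codeword c = d · G (mod 2), d = 11100010001:
  c[0] = d·G[:,0] = (11100010001)·(11011010101) mod 2 = 1+1+0+0+0+0+1+0+0+0+1 mod 2 = 0
  c[1] = d·G[:,1] = (11100010001)·(10110110011) mod 2 = 1+0+1+0+0+0+1+0+0+0+1 mod 2 = 0
  c[2] = d·G[:,2] = (11100010001)·(10000000000) mod 2 = 1+0+0+0+0+0+0+0+0+0+0 mod 2 = 1
  c[3] = d·G[:,3] = (11100010001)·(01110001111) mod 2 = 0+1+1+0+0+0+0+0+0+0+1 mod 2 = 1
  c[4] = d·G[:,4] = (11100010001)·(01000000000) mod 2 = 0+1+0+0+0+0+0+0+0+0+0 mod 2 = 1
  c[5] = d·G[:,5] = (11100010001)·(00100000000) mod 2 = 0+0+1+0+0+0+0+0+0+0+0 mod 2 = 1
  c[6] = d·G[:,6] = (11100010001)·(00010000000) mod 2 = 0+0+0+0+0+0+0+0+0+0+0 mod 2 = 0
  c[7] = d·G[:,7] = (11100010001)·(00001111111) mod 2 = 0+0+0+0+0+0+1+0+0+0+1 mod 2 = 0
  c[8] = d·G[:,8] = (11100010001)·(00001000000) mod 2 = 0+0+0+0+0+0+0+0+0+0+0 mod 2 = 0
  c[9] = d·G[:,9] = (11100010001)·(00000100000) mod 2 = 0+0+0+0+0+0+0+0+0+0+0 mod 2 = 0
  c[10] = d·G[:,10] = (11100010001)·(00000010000) mod 2 = 0+0+0+0+0+0+1+0+0+0+0 mod 2 = 1
  c[11] = d·G[:,11] = (11100010001)·(00000001000) mod 2 = 0+0+0+0+0+0+0+0+0+0+0 mod 2 = 0
  c[12] = d·G[:,12] = (11100010001)·(00000000100) mod 2 = 0+0+0+0+0+0+0+0+0+0+0 mod 2 = 0
  c[13] = d·G[:,13] = (11100010001)·(00000000010) mod 2 = 0+0+0+0+0+0+0+0+0+0+0 mod 2 = 0
  c[14] = d·G[:,14] = (11100010001)·(00000000001) mod 2 = 0+0+0+0+0+0+0+0+0+0+1 mod 2 = 1
Codeword = 001111000010001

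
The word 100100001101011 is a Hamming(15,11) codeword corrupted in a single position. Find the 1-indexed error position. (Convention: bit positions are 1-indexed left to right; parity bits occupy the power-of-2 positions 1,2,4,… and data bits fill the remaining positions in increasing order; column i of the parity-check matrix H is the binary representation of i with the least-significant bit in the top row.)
Syndrome s = H · r^T (mod 2), r = 100100001101011:
  s[0] = (101010101010101)·(100100001101011) mod 2 = 1+0+0+0+0+0+0+0+1+0+0+0+0+0+1 mod 2 = 1
  s[1] = (011001100110011)·(100100001101011) mod 2 = 0+0+0+0+0+0+0+0+0+1+0+0+0+1+1 mod 2 = 1
  s[2] = (000111100001111)·(100100001101011) mod 2 = 0+0+0+1+0+0+0+0+0+0+0+1+0+1+1 mod 2 = 0
  s[3] = (000000011111111)·(100100001101011) mod 2 = 0+0+0+0+0+0+0+0+1+1+0+1+0+1+1 mod 2 = 1
Syndrome = 1101
Column i of H is the binary representation of i, so the syndrome is the binary index of the flipped bit.
Read s = 1101 with s[0] as LSB: 1·2^0 + 1·2^1 + 0·2^2 + 1·2^3 = 11.
Error is at bit position 11.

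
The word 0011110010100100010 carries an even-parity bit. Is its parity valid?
Sum of all bits: 0+0+1+1+1+1+0+0+1+0+1+0+0+1+0+0+0+1+0 = 8; 8 mod 2 = 0. Result is 0 → valid parity.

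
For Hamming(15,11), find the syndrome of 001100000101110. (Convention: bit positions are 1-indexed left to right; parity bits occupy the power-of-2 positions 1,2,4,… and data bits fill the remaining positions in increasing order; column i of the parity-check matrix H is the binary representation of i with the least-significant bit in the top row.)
Syndrome s = H · r^T (mod 2), r = 001100000101110:
  s[0] = (101010101010101)·(001100000101110) mod 2 = 0+0+1+0+0+0+0+0+0+0+0+0+1+0+0 mod 2 = 0
  s[1] = (011001100110011)·(001100000101110) mod 2 = 0+0+1+0+0+0+0+0+0+1+0+0+0+1+0 mod 2 = 1
  s[2] = (000111100001111)·(001100000101110) mod 2 = 0+0+0+1+0+0+0+0+0+0+0+1+1+1+0 mod 2 = 0
  s[3] = (000000011111111)·(001100000101110) mod 2 = 0+0+0+0+0+0+0+0+0+1+0+1+1+1+0 mod 2 = 0
Syndrome = 0100
Non-zero syndrome: error at position 2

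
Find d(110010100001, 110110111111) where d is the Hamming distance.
XOR = 000100011110, count of 1s = 5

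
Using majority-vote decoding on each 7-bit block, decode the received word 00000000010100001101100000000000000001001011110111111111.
Split into 7-bit blocks and majority-vote each:
  block 1 = 0000000: 0 ones, 7 zeros → 0
  block 2 = 0010100: 2 ones, 5 zeros → 0
  block 3 = 0011011: 4 ones, 3 zeros → 1
  block 4 = 0000000: 0 ones, 7 zeros → 0
  block 5 = 0000000: 0 ones, 7 zeros → 0
  block 6 = 0010010: 2 ones, 5 zeros → 0
  block 7 = 1111011: 6 ones, 1 zeros → 1
  block 8 = 1111111: 7 ones, 0 zeros → 1
Decoded = 00100011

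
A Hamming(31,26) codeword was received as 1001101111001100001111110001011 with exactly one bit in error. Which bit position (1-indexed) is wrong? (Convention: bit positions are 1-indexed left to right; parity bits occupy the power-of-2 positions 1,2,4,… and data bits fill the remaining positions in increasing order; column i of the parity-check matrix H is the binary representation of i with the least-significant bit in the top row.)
Syndrome s = H · r^T (mod 2), r = 1001101111001100001111110001011:
  s[0] = (1010101010101010101010101010101)·(1001101111001100001111110001011) mod 2 = 1+0+0+0+1+0+1+0+1+0+0+0+1+0+0+0+0+0+1+0+1+0+1+0+0+0+0+0+0+0+1 mod 2 = 1
  s[1] = (0110011001100110011001100110011)·(1001101111001100001111110001011) mod 2 = 0+0+0+0+0+0+1+0+0+1+0+0+0+1+0+0+0+0+1+0+0+1+1+0+0+0+0+0+0+1+1 mod 2 = 0
  s[2] = (0001111000011110000111100001111)·(1001101111001100001111110001011) mod 2 = 0+0+0+1+1+0+1+0+0+0+0+0+1+1+0+0+0+0+0+1+1+1+1+0+0+0+0+1+0+1+1 mod 2 = 0
  s[3] = (0000000111111110000000011111111)·(1001101111001100001111110001011) mod 2 = 0+0+0+0+0+0+0+1+1+1+0+0+1+1+0+0+0+0+0+0+0+0+0+1+0+0+0+1+0+1+1 mod 2 = 1
  s[4] = (0000000000000001111111111111111)·(1001101111001100001111110001011) mod 2 = 0+0+0+0+0+0+0+0+0+0+0+0+0+0+0+0+0+0+1+1+1+1+1+1+0+0+0+1+0+1+1 mod 2 = 1
Syndrome = 10011
Column i of H is the binary representation of i, so the syndrome is the binary index of the flipped bit.
Read s = 10011 with s[0] as LSB: 1·2^0 + 0·2^1 + 0·2^2 + 1·2^3 + 1·2^4 = 25.
Error is at bit position 25.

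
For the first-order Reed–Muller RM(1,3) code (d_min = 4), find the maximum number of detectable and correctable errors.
Detection only: up to d_min − 1 = 3 errors.
Correction: up to ⌊(d_min − 1)/2⌋ = ⌊3/2⌋ = 1 errors.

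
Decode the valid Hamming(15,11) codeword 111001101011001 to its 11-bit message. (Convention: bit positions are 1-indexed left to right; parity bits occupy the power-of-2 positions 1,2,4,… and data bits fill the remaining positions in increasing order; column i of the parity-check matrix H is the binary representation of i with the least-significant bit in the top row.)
Parity bits occupy power-of-2 positions; data bits are at positions {3,5,6,7,9,10,11,12,13,14,15} (1-indexed).
Extract: c[3]=1 c[5]=0 c[6]=1 c[7]=1 c[9]=1 c[10]=0 c[11]=1 c[12]=1 c[13]=0 c[14]=0 c[15]=1
Data = 10111011001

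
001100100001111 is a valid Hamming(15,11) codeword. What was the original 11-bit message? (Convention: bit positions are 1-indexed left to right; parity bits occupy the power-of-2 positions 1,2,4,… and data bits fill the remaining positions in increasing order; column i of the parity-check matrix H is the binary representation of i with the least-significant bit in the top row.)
Parity bits occupy power-of-2 positions; data bits are at positions {3,5,6,7,9,10,11,12,13,14,15} (1-indexed).
Extract: c[3]=1 c[5]=0 c[6]=0 c[7]=1 c[9]=0 c[10]=0 c[11]=0 c[12]=1 c[13]=1 c[14]=1 c[15]=1
Data = 10010001111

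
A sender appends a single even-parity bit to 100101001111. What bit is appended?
Sum of data bits: 1+0+0+1+0+1+0+0+1+1+1+1 = 7.
7 mod 2 = 1, so parity bit = 1.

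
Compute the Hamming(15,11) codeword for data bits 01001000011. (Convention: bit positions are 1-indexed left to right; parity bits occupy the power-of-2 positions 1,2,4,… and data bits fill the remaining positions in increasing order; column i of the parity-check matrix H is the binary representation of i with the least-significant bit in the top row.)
Codeword c = d · G (mod 2), d = 01001000011:
  c[0] = d·G[:,0] = (01001000011)·(11011010101) mod 2 = 0+1+0+0+1+0+0+0+0+0+1 mod 2 = 1
  c[1] = d·G[:,1] = (01001000011)·(10110110011) mod 2 = 0+0+0+0+0+0+0+0+0+1+1 mod 2 = 0
  c[2] = d·G[:,2] = (01001000011)·(10000000000) mod 2 = 0+0+0+0+0+0+0+0+0+0+0 mod 2 = 0
  c[3] = d·G[:,3] = (01001000011)·(01110001111) mod 2 = 0+1+0+0+0+0+0+0+0+1+1 mod 2 = 1
  c[4] = d·G[:,4] = (01001000011)·(01000000000) mod 2 = 0+1+0+0+0+0+0+0+0+0+0 mod 2 = 1
  c[5] = d·G[:,5] = (01001000011)·(00100000000) mod 2 = 0+0+0+0+0+0+0+0+0+0+0 mod 2 = 0
  c[6] = d·G[:,6] = (01001000011)·(00010000000) mod 2 = 0+0+0+0+0+0+0+0+0+0+0 mod 2 = 0
  c[7] = d·G[:,7] = (01001000011)·(00001111111) mod 2 = 0+0+0+0+1+0+0+0+0+1+1 mod 2 = 1
  c[8] = d·G[:,8] = (01001000011)·(00001000000) mod 2 = 0+0+0+0+1+0+0+0+0+0+0 mod 2 = 1
  c[9] = d·G[:,9] = (01001000011)·(00000100000) mod 2 = 0+0+0+0+0+0+0+0+0+0+0 mod 2 = 0
  c[10] = d·G[:,10] = (01001000011)·(00000010000) mod 2 = 0+0+0+0+0+0+0+0+0+0+0 mod 2 = 0
  c[11] = d·G[:,11] = (01001000011)·(00000001000) mod 2 = 0+0+0+0+0+0+0+0+0+0+0 mod 2 = 0
  c[12] = d·G[:,12] = (01001000011)·(00000000100) mod 2 = 0+0+0+0+0+0+0+0+0+0+0 mod 2 = 0
  c[13] = d·G[:,13] = (01001000011)·(00000000010) mod 2 = 0+0+0+0+0+0+0+0+0+1+0 mod 2 = 1
  c[14] = d·G[:,14] = (01001000011)·(00000000001) mod 2 = 0+0+0+0+0+0+0+0+0+0+1 mod 2 = 1
Codeword = 100110011000011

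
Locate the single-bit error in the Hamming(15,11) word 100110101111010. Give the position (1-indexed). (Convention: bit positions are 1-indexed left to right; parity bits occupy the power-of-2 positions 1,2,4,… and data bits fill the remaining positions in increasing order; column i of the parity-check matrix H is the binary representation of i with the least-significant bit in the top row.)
Syndrome s = H · r^T (mod 2), r = 100110101111010:
  s[0] = (101010101010101)·(100110101111010) mod 2 = 1+0+0+0+1+0+1+0+1+0+1+0+0+0+0 mod 2 = 1
  s[1] = (011001100110011)·(100110101111010) mod 2 = 0+0+0+0+0+0+1+0+0+1+1+0+0+1+0 mod 2 = 0
  s[2] = (000111100001111)·(100110101111010) mod 2 = 0+0+0+1+1+0+1+0+0+0+0+1+0+1+0 mod 2 = 1
  s[3] = (000000011111111)·(100110101111010) mod 2 = 0+0+0+0+0+0+0+0+1+1+1+1+0+1+0 mod 2 = 1
Syndrome = 1011
Column i of H is the binary representation of i, so the syndrome is the binary index of the flipped bit.
Read s = 1011 with s[0] as LSB: 1·2^0 + 0·2^1 + 1·2^2 + 1·2^3 = 13.
Error is at bit position 13.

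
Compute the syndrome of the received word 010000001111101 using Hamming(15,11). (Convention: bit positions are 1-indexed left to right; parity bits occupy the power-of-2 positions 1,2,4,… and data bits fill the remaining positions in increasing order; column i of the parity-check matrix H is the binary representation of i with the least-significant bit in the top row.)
Syndrome s = H · r^T (mod 2), r = 010000001111101:
  s[0] = (101010101010101)·(010000001111101) mod 2 = 0+0+0+0+0+0+0+0+1+0+1+0+1+0+1 mod 2 = 0
  s[1] = (011001100110011)·(010000001111101) mod 2 = 0+1+0+0+0+0+0+0+0+1+1+0+0+0+1 mod 2 = 0
  s[2] = (000111100001111)·(010000001111101) mod 2 = 0+0+0+0+0+0+0+0+0+0+0+1+1+0+1 mod 2 = 1
  s[3] = (000000011111111)·(010000001111101) mod 2 = 0+0+0+0+0+0+0+0+1+1+1+1+1+0+1 mod 2 = 0
Syndrome = 0010
Non-zero syndrome: error at position 4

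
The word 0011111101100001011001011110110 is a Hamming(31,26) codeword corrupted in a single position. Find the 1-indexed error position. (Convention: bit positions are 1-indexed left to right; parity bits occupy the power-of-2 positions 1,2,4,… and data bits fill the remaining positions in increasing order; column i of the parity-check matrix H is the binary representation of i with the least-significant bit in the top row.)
Syndrome s = H · r^T (mod 2), r = 0011111101100001011001011110110:
  s[0] = (1010101010101010101010101010101)·(0011111101100001011001011110110) mod 2 = 0+0+1+0+1+0+1+0+0+0+1+0+0+0+0+0+0+0+1+0+0+0+0+0+1+0+1+0+1+0+0 mod 2 = 0
  s[1] = (0110011001100110011001100110011)·(0011111101100001011001011110110) mod 2 = 0+0+1+0+0+1+1+0+0+1+1+0+0+0+0+0+0+1+1+0+0+1+0+0+0+1+1+0+0+1+0 mod 2 = 1
  s[2] = (0001111000011110000111100001111)·(0011111101100001011001011110110) mod 2 = 0+0+0+1+1+1+1+0+0+0+0+0+0+0+0+0+0+0+0+0+0+1+0+0+0+0+0+0+1+1+0 mod 2 = 1
  s[3] = (0000000111111110000000011111111)·(0011111101100001011001011110110) mod 2 = 0+0+0+0+0+0+0+1+0+1+1+0+0+0+0+0+0+0+0+0+0+0+0+1+1+1+1+0+1+1+0 mod 2 = 1
  s[4] = (0000000000000001111111111111111)·(0011111101100001011001011110110) mod 2 = 0+0+0+0+0+0+0+0+0+0+0+0+0+0+0+1+0+1+1+0+0+1+0+1+1+1+1+0+1+1+0 mod 2 = 0
Syndrome = 01110
Column i of H is the binary representation of i, so the syndrome is the binary index of the flipped bit.
Read s = 01110 with s[0] as LSB: 0·2^0 + 1·2^1 + 1·2^2 + 1·2^3 + 0·2^4 = 14.
Error is at bit position 14.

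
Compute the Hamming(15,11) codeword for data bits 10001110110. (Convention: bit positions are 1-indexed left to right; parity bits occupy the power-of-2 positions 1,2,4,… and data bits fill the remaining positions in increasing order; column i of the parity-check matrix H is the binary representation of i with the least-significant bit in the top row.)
Codeword c = d · G (mod 2), d = 10001110110:
  c[0] = d·G[:,0] = (10001110110)·(11011010101) mod 2 = 1+0+0+0+1+0+1+0+1+0+0 mod 2 = 0
  c[1] = d·G[:,1] = (10001110110)·(10110110011) mod 2 = 1+0+0+0+0+1+1+0+0+1+0 mod 2 = 0
  c[2] = d·G[:,2] = (10001110110)·(10000000000) mod 2 = 1+0+0+0+0+0+0+0+0+0+0 mod 2 = 1
  c[3] = d·G[:,3] = (10001110110)·(01110001111) mod 2 = 0+0+0+0+0+0+0+0+1+1+0 mod 2 = 0
  c[4] = d·G[:,4] = (10001110110)·(01000000000) mod 2 = 0+0+0+0+0+0+0+0+0+0+0 mod 2 = 0
  c[5] = d·G[:,5] = (10001110110)·(00100000000) mod 2 = 0+0+0+0+0+0+0+0+0+0+0 mod 2 = 0
  c[6] = d·G[:,6] = (10001110110)·(00010000000) mod 2 = 0+0+0+0+0+0+0+0+0+0+0 mod 2 = 0
  c[7] = d·G[:,7] = (10001110110)·(00001111111) mod 2 = 0+0+0+0+1+1+1+0+1+1+0 mod 2 = 1
  c[8] = d·G[:,8] = (10001110110)·(00001000000) mod 2 = 0+0+0+0+1+0+0+0+0+0+0 mod 2 = 1
  c[9] = d·G[:,9] = (10001110110)·(00000100000) mod 2 = 0+0+0+0+0+1+0+0+0+0+0 mod 2 = 1
  c[10] = d·G[:,10] = (10001110110)·(00000010000) mod 2 = 0+0+0+0+0+0+1+0+0+0+0 mod 2 = 1
  c[11] = d·G[:,11] = (10001110110)·(00000001000) mod 2 = 0+0+0+0+0+0+0+0+0+0+0 mod 2 = 0
  c[12] = d·G[:,12] = (10001110110)·(00000000100) mod 2 = 0+0+0+0+0+0+0+0+1+0+0 mod 2 = 1
  c[13] = d·G[:,13] = (10001110110)·(00000000010) mod 2 = 0+0+0+0+0+0+0+0+0+1+0 mod 2 = 1
  c[14] = d·G[:,14] = (10001110110)·(00000000001) mod 2 = 0+0+0+0+0+0+0+0+0+0+0 mod 2 = 0
Codeword = 001000011110110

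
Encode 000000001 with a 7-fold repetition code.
Repeat each bit 7× and concatenate:
0→0000000  0→0000000  0→0000000  0→0000000  0→0000000  0→0000000  0→0000000  0→0000000  1→1111111
Codeword = 000000000000000000000000000000000000000000000000000000001111111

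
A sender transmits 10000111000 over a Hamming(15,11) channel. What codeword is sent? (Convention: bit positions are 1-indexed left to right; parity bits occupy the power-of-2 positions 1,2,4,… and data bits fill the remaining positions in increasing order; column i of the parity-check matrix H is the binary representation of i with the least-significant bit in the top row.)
Codeword c = d · G (mod 2), d = 10000111000:
  c[0] = d·G[:,0] = (10000111000)·(11011010101) mod 2 = 1+0+0+0+0+0+1+0+0+0+0 mod 2 = 0
  c[1] = d·G[:,1] = (10000111000)·(10110110011) mod 2 = 1+0+0+0+0+1+1+0+0+0+0 mod 2 = 1
  c[2] = d·G[:,2] = (10000111000)·(10000000000) mod 2 = 1+0+0+0+0+0+0+0+0+0+0 mod 2 = 1
  c[3] = d·G[:,3] = (10000111000)·(01110001111) mod 2 = 0+0+0+0+0+0+0+1+0+0+0 mod 2 = 1
  c[4] = d·G[:,4] = (10000111000)·(01000000000) mod 2 = 0+0+0+0+0+0+0+0+0+0+0 mod 2 = 0
  c[5] = d·G[:,5] = (10000111000)·(00100000000) mod 2 = 0+0+0+0+0+0+0+0+0+0+0 mod 2 = 0
  c[6] = d·G[:,6] = (10000111000)·(00010000000) mod 2 = 0+0+0+0+0+0+0+0+0+0+0 mod 2 = 0
  c[7] = d·G[:,7] = (10000111000)·(00001111111) mod 2 = 0+0+0+0+0+1+1+1+0+0+0 mod 2 = 1
  c[8] = d·G[:,8] = (10000111000)·(00001000000) mod 2 = 0+0+0+0+0+0+0+0+0+0+0 mod 2 = 0
  c[9] = d·G[:,9] = (10000111000)·(00000100000) mod 2 = 0+0+0+0+0+1+0+0+0+0+0 mod 2 = 1
  c[10] = d·G[:,10] = (10000111000)·(00000010000) mod 2 = 0+0+0+0+0+0+1+0+0+0+0 mod 2 = 1
  c[11] = d·G[:,11] = (10000111000)·(00000001000) mod 2 = 0+0+0+0+0+0+0+1+0+0+0 mod 2 = 1
  c[12] = d·G[:,12] = (10000111000)·(00000000100) mod 2 = 0+0+0+0+0+0+0+0+0+0+0 mod 2 = 0
  c[13] = d·G[:,13] = (10000111000)·(00000000010) mod 2 = 0+0+0+0+0+0+0+0+0+0+0 mod 2 = 0
  c[14] = d·G[:,14] = (10000111000)·(00000000001) mod 2 = 0+0+0+0+0+0+0+0+0+0+0 mod 2 = 0
Codeword = 011100010111000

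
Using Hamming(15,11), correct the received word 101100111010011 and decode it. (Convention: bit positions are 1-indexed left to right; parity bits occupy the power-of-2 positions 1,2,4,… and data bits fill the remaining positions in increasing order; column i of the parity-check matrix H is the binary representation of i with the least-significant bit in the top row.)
Syndrome s = H · r^T (mod 2), r = 101100111010011:
  s[0] = (101010101010101)·(101100111010011) mod 2 = 1+0+1+0+0+0+1+0+1+0+1+0+0+0+1 mod 2 = 0
  s[1] = (011001100110011)·(101100111010011) mod 2 = 0+0+1+0+0+0+1+0+0+0+1+0+0+1+1 mod 2 = 1
  s[2] = (000111100001111)·(101100111010011) mod 2 = 0+0+0+1+0+0+1+0+0+0+0+0+0+1+1 mod 2 = 0
  s[3] = (000000011111111)·(101100111010011) mod 2 = 0+0+0+0+0+0+0+1+1+0+1+0+0+1+1 mod 2 = 1
Syndrome = 0101
Column 10 of H equals this syndrome → error at bit 10 (1-indexed).
Flip bit 10: 101100111010011 → 101100111110011
Extract data bits at positions {3,5,6,7,9,10,11,12,13,14,15}: 10011110011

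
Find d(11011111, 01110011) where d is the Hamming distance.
XOR = 10101100, count of 1s = 4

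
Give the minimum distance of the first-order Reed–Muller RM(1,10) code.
d_min = 512 (RM(1,10) has length 1024 and minimum distance 2^(m−1) = 512).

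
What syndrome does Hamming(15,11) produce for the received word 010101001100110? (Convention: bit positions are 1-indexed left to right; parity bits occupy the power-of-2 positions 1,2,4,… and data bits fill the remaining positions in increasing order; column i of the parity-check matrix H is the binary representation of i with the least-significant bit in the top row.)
Syndrome s = H · r^T (mod 2), r = 010101001100110:
  s[0] = (101010101010101)·(010101001100110) mod 2 = 0+0+0+0+0+0+0+0+1+0+0+0+1+0+0 mod 2 = 0
  s[1] = (011001100110011)·(010101001100110) mod 2 = 0+1+0+0+0+1+0+0+0+1+0+0+0+1+0 mod 2 = 0
  s[2] = (000111100001111)·(010101001100110) mod 2 = 0+0+0+1+0+1+0+0+0+0+0+0+1+1+0 mod 2 = 0
  s[3] = (000000011111111)·(010101001100110) mod 2 = 0+0+0+0+0+0+0+0+1+1+0+0+1+1+0 mod 2 = 0
Syndrome = 0000
s = 0: no error detected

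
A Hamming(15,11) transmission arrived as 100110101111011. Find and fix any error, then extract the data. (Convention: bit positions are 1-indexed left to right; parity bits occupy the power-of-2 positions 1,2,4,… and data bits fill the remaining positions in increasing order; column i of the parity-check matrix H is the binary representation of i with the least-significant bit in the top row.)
Syndrome s = H · r^T (mod 2), r = 100110101111011:
  s[0] = (101010101010101)·(100110101111011) mod 2 = 1+0+0+0+1+0+1+0+1+0+1+0+0+0+1 mod 2 = 0
  s[1] = (011001100110011)·(100110101111011) mod 2 = 0+0+0+0+0+0+1+0+0+1+1+0+0+1+1 mod 2 = 1
  s[2] = (000111100001111)·(100110101111011) mod 2 = 0+0+0+1+1+0+1+0+0+0+0+1+0+1+1 mod 2 = 0
  s[3] = (000000011111111)·(100110101111011) mod 2 = 0+0+0+0+0+0+0+0+1+1+1+1+0+1+1 mod 2 = 0
Syndrome = 0100
Column 2 of H equals this syndrome → error at bit 2 (1-indexed).
Flip bit 2: 100110101111011 → 110110101111011
Extract data bits at positions {3,5,6,7,9,10,11,12,13,14,15}: 01011111011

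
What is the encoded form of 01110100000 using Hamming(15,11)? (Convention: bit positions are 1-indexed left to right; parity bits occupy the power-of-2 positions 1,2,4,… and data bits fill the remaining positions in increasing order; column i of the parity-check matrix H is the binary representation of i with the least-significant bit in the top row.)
Codeword c = d · G (mod 2), d = 01110100000:
  c[0] = d·G[:,0] = (01110100000)·(11011010101) mod 2 = 0+1+0+1+0+0+0+0+0+0+0 mod 2 = 0
  c[1] = d·G[:,1] = (01110100000)·(10110110011) mod 2 = 0+0+1+1+0+1+0+0+0+0+0 mod 2 = 1
  c[2] = d·G[:,2] = (01110100000)·(10000000000) mod 2 = 0+0+0+0+0+0+0+0+0+0+0 mod 2 = 0
  c[3] = d·G[:,3] = (01110100000)·(01110001111) mod 2 = 0+1+1+1+0+0+0+0+0+0+0 mod 2 = 1
  c[4] = d·G[:,4] = (01110100000)·(01000000000) mod 2 = 0+1+0+0+0+0+0+0+0+0+0 mod 2 = 1
  c[5] = d·G[:,5] = (01110100000)·(00100000000) mod 2 = 0+0+1+0+0+0+0+0+0+0+0 mod 2 = 1
  c[6] = d·G[:,6] = (01110100000)·(00010000000) mod 2 = 0+0+0+1+0+0+0+0+0+0+0 mod 2 = 1
  c[7] = d·G[:,7] = (01110100000)·(00001111111) mod 2 = 0+0+0+0+0+1+0+0+0+0+0 mod 2 = 1
  c[8] = d·G[:,8] = (01110100000)·(00001000000) mod 2 = 0+0+0+0+0+0+0+0+0+0+0 mod 2 = 0
  c[9] = d·G[:,9] = (01110100000)·(00000100000) mod 2 = 0+0+0+0+0+1+0+0+0+0+0 mod 2 = 1
  c[10] = d·G[:,10] = (01110100000)·(00000010000) mod 2 = 0+0+0+0+0+0+0+0+0+0+0 mod 2 = 0
  c[11] = d·G[:,11] = (01110100000)·(00000001000) mod 2 = 0+0+0+0+0+0+0+0+0+0+0 mod 2 = 0
  c[12] = d·G[:,12] = (01110100000)·(00000000100) mod 2 = 0+0+0+0+0+0+0+0+0+0+0 mod 2 = 0
  c[13] = d·G[:,13] = (01110100000)·(00000000010) mod 2 = 0+0+0+0+0+0+0+0+0+0+0 mod 2 = 0
  c[14] = d·G[:,14] = (01110100000)·(00000000001) mod 2 = 0+0+0+0+0+0+0+0+0+0+0 mod 2 = 0
Codeword = 010111110100000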